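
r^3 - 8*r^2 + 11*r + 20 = (r - 5)*(r - 4)*(r + 1)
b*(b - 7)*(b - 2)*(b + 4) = b^4 - 5*b^3 - 22*b^2 + 56*b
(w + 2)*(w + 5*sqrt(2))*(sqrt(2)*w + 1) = sqrt(2)*w^3 + 2*sqrt(2)*w^2 + 11*w^2 + 5*sqrt(2)*w + 22*w + 10*sqrt(2)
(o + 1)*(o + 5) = o^2 + 6*o + 5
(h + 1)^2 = h^2 + 2*h + 1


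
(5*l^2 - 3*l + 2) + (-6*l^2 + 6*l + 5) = -l^2 + 3*l + 7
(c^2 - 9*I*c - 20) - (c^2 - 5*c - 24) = 5*c - 9*I*c + 4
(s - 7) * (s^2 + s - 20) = s^3 - 6*s^2 - 27*s + 140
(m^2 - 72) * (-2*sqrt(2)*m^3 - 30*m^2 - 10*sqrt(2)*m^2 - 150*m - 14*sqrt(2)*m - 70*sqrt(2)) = -2*sqrt(2)*m^5 - 30*m^4 - 10*sqrt(2)*m^4 - 150*m^3 + 130*sqrt(2)*m^3 + 650*sqrt(2)*m^2 + 2160*m^2 + 1008*sqrt(2)*m + 10800*m + 5040*sqrt(2)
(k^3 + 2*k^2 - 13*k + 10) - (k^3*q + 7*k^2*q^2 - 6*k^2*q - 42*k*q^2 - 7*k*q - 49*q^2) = -k^3*q + k^3 - 7*k^2*q^2 + 6*k^2*q + 2*k^2 + 42*k*q^2 + 7*k*q - 13*k + 49*q^2 + 10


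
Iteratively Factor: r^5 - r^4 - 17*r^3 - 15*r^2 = (r)*(r^4 - r^3 - 17*r^2 - 15*r) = r*(r + 3)*(r^3 - 4*r^2 - 5*r) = r^2*(r + 3)*(r^2 - 4*r - 5) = r^2*(r + 1)*(r + 3)*(r - 5)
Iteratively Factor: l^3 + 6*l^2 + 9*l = (l + 3)*(l^2 + 3*l) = l*(l + 3)*(l + 3)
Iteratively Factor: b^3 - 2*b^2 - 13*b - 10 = (b + 2)*(b^2 - 4*b - 5) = (b + 1)*(b + 2)*(b - 5)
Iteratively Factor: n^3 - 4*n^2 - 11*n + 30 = (n - 5)*(n^2 + n - 6) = (n - 5)*(n + 3)*(n - 2)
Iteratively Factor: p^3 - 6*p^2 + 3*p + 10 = (p + 1)*(p^2 - 7*p + 10) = (p - 2)*(p + 1)*(p - 5)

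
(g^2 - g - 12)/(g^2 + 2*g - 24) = (g + 3)/(g + 6)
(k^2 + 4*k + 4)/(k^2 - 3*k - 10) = (k + 2)/(k - 5)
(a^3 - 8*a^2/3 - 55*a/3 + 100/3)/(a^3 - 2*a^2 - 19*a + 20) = (a - 5/3)/(a - 1)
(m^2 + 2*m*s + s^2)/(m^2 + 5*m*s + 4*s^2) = (m + s)/(m + 4*s)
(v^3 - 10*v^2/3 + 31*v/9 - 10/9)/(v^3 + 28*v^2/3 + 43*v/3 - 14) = (3*v^2 - 8*v + 5)/(3*(v^2 + 10*v + 21))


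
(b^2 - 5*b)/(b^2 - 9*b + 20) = b/(b - 4)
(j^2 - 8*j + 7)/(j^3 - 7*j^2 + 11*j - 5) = (j - 7)/(j^2 - 6*j + 5)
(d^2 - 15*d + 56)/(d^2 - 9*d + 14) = (d - 8)/(d - 2)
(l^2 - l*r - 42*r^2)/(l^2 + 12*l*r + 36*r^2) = (l - 7*r)/(l + 6*r)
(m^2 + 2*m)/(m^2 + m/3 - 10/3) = 3*m/(3*m - 5)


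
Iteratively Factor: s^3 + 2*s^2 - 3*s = (s + 3)*(s^2 - s) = s*(s + 3)*(s - 1)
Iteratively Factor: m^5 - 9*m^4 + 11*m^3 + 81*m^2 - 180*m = (m + 3)*(m^4 - 12*m^3 + 47*m^2 - 60*m) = m*(m + 3)*(m^3 - 12*m^2 + 47*m - 60) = m*(m - 4)*(m + 3)*(m^2 - 8*m + 15) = m*(m - 4)*(m - 3)*(m + 3)*(m - 5)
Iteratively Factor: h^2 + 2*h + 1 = (h + 1)*(h + 1)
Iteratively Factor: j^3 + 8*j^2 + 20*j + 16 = (j + 2)*(j^2 + 6*j + 8) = (j + 2)*(j + 4)*(j + 2)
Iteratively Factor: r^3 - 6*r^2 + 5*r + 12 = (r - 3)*(r^2 - 3*r - 4) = (r - 3)*(r + 1)*(r - 4)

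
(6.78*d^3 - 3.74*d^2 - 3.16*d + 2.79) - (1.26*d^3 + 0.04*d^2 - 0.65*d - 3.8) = 5.52*d^3 - 3.78*d^2 - 2.51*d + 6.59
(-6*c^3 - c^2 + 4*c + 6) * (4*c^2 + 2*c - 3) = -24*c^5 - 16*c^4 + 32*c^3 + 35*c^2 - 18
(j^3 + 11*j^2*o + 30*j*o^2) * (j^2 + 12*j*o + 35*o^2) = j^5 + 23*j^4*o + 197*j^3*o^2 + 745*j^2*o^3 + 1050*j*o^4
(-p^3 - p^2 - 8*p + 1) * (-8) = 8*p^3 + 8*p^2 + 64*p - 8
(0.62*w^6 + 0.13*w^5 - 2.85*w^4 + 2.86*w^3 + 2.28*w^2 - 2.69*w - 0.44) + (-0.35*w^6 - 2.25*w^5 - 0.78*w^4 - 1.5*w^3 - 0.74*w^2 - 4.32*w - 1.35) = 0.27*w^6 - 2.12*w^5 - 3.63*w^4 + 1.36*w^3 + 1.54*w^2 - 7.01*w - 1.79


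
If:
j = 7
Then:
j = 7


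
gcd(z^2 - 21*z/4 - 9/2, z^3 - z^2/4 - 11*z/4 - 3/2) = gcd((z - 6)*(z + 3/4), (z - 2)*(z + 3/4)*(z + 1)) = z + 3/4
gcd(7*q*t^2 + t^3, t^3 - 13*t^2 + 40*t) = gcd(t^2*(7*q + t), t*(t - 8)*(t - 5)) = t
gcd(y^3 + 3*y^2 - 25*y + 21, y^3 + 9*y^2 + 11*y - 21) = y^2 + 6*y - 7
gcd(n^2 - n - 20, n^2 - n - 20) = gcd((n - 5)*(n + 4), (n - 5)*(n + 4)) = n^2 - n - 20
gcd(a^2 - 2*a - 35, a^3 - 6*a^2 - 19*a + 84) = a - 7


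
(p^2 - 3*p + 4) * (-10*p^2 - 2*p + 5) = -10*p^4 + 28*p^3 - 29*p^2 - 23*p + 20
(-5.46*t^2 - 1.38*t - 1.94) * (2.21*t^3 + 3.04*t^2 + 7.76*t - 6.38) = -12.0666*t^5 - 19.6482*t^4 - 50.8522*t^3 + 18.2284*t^2 - 6.25*t + 12.3772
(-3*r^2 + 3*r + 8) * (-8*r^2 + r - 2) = 24*r^4 - 27*r^3 - 55*r^2 + 2*r - 16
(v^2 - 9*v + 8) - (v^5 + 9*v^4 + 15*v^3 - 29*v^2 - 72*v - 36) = -v^5 - 9*v^4 - 15*v^3 + 30*v^2 + 63*v + 44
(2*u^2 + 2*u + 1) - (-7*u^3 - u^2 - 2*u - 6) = 7*u^3 + 3*u^2 + 4*u + 7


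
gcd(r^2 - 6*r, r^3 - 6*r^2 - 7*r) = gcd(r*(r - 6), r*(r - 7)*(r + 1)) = r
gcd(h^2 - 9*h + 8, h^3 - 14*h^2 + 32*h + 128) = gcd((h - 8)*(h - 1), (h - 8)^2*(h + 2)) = h - 8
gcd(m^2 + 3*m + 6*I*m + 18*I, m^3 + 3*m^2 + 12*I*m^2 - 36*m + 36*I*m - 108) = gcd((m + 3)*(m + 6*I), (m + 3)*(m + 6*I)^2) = m^2 + m*(3 + 6*I) + 18*I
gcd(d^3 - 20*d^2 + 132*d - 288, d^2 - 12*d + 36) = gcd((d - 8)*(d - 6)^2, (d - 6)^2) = d^2 - 12*d + 36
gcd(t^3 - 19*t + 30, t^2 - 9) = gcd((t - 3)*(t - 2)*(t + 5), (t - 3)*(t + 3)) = t - 3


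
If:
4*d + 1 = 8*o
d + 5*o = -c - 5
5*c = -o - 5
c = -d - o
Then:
No Solution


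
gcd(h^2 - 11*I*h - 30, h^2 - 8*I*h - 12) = h - 6*I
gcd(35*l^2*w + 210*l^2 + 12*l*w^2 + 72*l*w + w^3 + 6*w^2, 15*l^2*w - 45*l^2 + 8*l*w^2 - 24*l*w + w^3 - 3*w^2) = 5*l + w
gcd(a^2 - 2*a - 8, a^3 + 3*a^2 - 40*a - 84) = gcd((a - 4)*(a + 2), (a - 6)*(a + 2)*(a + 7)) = a + 2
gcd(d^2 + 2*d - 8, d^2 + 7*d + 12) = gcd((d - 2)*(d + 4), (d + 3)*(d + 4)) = d + 4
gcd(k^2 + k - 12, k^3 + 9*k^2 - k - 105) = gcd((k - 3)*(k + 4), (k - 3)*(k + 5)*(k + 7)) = k - 3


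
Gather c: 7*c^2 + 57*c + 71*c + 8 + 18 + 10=7*c^2 + 128*c + 36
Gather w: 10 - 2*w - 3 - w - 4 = 3 - 3*w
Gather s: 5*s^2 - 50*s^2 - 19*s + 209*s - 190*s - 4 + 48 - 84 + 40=-45*s^2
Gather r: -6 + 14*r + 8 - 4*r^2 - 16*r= -4*r^2 - 2*r + 2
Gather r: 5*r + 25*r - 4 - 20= 30*r - 24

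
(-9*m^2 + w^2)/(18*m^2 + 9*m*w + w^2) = (-3*m + w)/(6*m + w)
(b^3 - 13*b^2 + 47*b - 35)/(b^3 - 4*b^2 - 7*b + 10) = (b - 7)/(b + 2)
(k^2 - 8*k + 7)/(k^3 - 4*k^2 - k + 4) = (k - 7)/(k^2 - 3*k - 4)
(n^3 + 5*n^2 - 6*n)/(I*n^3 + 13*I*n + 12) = n*(n^2 + 5*n - 6)/(I*n^3 + 13*I*n + 12)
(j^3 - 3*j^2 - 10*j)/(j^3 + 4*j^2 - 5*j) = (j^2 - 3*j - 10)/(j^2 + 4*j - 5)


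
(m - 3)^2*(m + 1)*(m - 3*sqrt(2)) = m^4 - 5*m^3 - 3*sqrt(2)*m^3 + 3*m^2 + 15*sqrt(2)*m^2 - 9*sqrt(2)*m + 9*m - 27*sqrt(2)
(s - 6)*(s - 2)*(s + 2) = s^3 - 6*s^2 - 4*s + 24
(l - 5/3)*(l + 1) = l^2 - 2*l/3 - 5/3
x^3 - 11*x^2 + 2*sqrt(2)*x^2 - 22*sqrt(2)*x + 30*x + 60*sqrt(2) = (x - 6)*(x - 5)*(x + 2*sqrt(2))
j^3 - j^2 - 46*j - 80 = (j - 8)*(j + 2)*(j + 5)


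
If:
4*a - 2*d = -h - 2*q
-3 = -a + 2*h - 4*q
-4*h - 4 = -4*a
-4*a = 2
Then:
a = -1/2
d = -13/8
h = -3/2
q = 1/8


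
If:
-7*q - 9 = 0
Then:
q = -9/7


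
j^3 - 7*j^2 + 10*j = j*(j - 5)*(j - 2)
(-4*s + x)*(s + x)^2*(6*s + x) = -24*s^4 - 46*s^3*x - 19*s^2*x^2 + 4*s*x^3 + x^4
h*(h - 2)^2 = h^3 - 4*h^2 + 4*h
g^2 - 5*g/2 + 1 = (g - 2)*(g - 1/2)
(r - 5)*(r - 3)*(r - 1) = r^3 - 9*r^2 + 23*r - 15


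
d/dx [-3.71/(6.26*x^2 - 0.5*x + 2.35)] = (46.4492*x - 1.855)/(6.26*x^2 - 0.5*x + 2.35)^2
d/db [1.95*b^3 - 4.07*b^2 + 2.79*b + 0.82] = 5.85*b^2 - 8.14*b + 2.79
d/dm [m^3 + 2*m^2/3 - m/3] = 3*m^2 + 4*m/3 - 1/3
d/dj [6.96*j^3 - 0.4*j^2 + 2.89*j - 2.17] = 20.88*j^2 - 0.8*j + 2.89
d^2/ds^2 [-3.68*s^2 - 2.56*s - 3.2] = -7.36000000000000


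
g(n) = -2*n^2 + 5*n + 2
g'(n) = 5 - 4*n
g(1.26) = 5.12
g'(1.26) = -0.04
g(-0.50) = -1.00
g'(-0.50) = 7.00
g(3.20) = -2.48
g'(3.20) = -7.80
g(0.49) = 3.97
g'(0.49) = 3.04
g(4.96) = -22.40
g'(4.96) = -14.84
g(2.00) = 4.00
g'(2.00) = -3.00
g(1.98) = 4.06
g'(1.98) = -2.92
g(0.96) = 4.96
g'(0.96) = 1.16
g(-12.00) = -346.00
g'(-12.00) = 53.00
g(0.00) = 2.00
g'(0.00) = 5.00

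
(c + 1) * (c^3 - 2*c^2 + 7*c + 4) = c^4 - c^3 + 5*c^2 + 11*c + 4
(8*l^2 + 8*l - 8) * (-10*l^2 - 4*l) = -80*l^4 - 112*l^3 + 48*l^2 + 32*l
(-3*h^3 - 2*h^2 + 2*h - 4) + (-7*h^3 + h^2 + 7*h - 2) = -10*h^3 - h^2 + 9*h - 6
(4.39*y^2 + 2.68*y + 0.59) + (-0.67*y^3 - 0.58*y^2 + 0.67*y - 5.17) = -0.67*y^3 + 3.81*y^2 + 3.35*y - 4.58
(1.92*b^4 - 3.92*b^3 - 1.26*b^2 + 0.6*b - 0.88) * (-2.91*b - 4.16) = -5.5872*b^5 + 3.42*b^4 + 19.9738*b^3 + 3.4956*b^2 + 0.0648*b + 3.6608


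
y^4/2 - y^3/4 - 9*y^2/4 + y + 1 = (y/2 + 1)*(y - 2)*(y - 1)*(y + 1/2)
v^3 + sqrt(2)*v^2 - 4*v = v*(v - sqrt(2))*(v + 2*sqrt(2))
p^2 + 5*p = p*(p + 5)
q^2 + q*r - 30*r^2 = (q - 5*r)*(q + 6*r)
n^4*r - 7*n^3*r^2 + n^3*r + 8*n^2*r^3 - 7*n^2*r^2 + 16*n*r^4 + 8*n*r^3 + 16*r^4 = (n - 4*r)^2*(n + r)*(n*r + r)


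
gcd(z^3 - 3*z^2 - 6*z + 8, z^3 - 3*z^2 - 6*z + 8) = z^3 - 3*z^2 - 6*z + 8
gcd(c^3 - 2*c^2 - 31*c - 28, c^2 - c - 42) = c - 7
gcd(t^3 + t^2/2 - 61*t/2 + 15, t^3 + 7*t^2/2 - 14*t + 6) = t^2 + 11*t/2 - 3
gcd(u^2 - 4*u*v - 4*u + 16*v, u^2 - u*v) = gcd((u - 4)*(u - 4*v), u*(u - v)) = 1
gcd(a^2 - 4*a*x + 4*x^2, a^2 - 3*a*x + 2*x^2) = -a + 2*x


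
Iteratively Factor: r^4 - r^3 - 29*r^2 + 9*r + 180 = (r + 3)*(r^3 - 4*r^2 - 17*r + 60) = (r + 3)*(r + 4)*(r^2 - 8*r + 15) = (r - 5)*(r + 3)*(r + 4)*(r - 3)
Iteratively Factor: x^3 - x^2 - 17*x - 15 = (x + 1)*(x^2 - 2*x - 15) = (x - 5)*(x + 1)*(x + 3)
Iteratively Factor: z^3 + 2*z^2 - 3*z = (z - 1)*(z^2 + 3*z) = (z - 1)*(z + 3)*(z)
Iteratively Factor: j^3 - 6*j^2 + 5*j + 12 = (j - 4)*(j^2 - 2*j - 3) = (j - 4)*(j - 3)*(j + 1)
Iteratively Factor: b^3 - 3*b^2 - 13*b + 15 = (b - 5)*(b^2 + 2*b - 3) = (b - 5)*(b + 3)*(b - 1)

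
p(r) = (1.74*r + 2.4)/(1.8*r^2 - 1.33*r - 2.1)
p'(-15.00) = -0.00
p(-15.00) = -0.06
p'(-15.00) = -0.00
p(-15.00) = -0.06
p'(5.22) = -0.08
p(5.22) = 0.29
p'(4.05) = -0.18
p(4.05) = 0.43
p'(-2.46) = 0.01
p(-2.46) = -0.16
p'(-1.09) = 2.36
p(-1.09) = 0.34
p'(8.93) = -0.02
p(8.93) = 0.14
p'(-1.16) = 1.54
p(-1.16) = 0.20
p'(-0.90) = 15.51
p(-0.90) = 1.50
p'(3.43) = -0.32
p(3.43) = 0.58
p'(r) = (1.33 - 3.6*r)*(1.74*r + 2.4)/(1.8*r^2 - 1.33*r - 2.1)^2 + 1.74/(1.8*r^2 - 1.33*r - 2.1) = (3.132*r^2 - 2.3142*r - (1.74*r + 2.4)*(3.6*r - 1.33) - 3.654)/(-1.8*r^2 + 1.33*r + 2.1)^2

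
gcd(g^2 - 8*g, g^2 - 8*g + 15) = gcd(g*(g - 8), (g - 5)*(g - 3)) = 1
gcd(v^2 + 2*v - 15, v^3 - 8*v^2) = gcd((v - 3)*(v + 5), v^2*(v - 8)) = 1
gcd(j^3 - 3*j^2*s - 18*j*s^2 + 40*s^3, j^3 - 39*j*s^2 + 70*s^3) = j^2 - 7*j*s + 10*s^2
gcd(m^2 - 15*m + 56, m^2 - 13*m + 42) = m - 7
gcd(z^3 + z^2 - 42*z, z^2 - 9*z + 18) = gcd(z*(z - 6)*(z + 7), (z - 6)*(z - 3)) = z - 6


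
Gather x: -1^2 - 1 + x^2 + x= x^2 + x - 2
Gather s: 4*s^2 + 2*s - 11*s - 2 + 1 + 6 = 4*s^2 - 9*s + 5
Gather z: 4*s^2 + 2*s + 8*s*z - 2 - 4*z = 4*s^2 + 2*s + z*(8*s - 4) - 2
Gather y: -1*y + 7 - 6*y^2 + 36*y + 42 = -6*y^2 + 35*y + 49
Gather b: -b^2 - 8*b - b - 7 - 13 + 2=-b^2 - 9*b - 18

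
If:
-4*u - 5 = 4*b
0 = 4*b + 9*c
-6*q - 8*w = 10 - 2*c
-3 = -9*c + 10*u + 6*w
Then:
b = w - 19/12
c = 19/27 - 4*w/9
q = -40*w/27 - 116/81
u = 1/3 - w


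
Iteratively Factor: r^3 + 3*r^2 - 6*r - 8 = (r - 2)*(r^2 + 5*r + 4) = (r - 2)*(r + 1)*(r + 4)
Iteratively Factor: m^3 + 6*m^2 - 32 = (m - 2)*(m^2 + 8*m + 16) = (m - 2)*(m + 4)*(m + 4)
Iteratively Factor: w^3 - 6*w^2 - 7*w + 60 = (w - 5)*(w^2 - w - 12) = (w - 5)*(w + 3)*(w - 4)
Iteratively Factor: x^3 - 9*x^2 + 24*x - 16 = (x - 4)*(x^2 - 5*x + 4) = (x - 4)^2*(x - 1)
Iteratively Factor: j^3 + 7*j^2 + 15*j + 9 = (j + 1)*(j^2 + 6*j + 9) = (j + 1)*(j + 3)*(j + 3)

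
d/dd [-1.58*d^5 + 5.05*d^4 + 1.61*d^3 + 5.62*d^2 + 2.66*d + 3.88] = -7.9*d^4 + 20.2*d^3 + 4.83*d^2 + 11.24*d + 2.66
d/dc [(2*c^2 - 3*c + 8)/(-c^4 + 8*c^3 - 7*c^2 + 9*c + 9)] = (4*c^5 - 25*c^4 + 80*c^3 - 195*c^2 + 148*c - 99)/(c^8 - 16*c^7 + 78*c^6 - 130*c^5 + 175*c^4 + 18*c^3 - 45*c^2 + 162*c + 81)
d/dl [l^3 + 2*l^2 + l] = 3*l^2 + 4*l + 1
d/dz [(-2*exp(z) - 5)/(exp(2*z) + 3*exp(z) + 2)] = (2*exp(2*z) + 10*exp(z) + 11)*exp(z)/(exp(4*z) + 6*exp(3*z) + 13*exp(2*z) + 12*exp(z) + 4)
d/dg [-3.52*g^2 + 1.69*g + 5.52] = 1.69 - 7.04*g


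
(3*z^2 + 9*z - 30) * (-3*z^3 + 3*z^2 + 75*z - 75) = -9*z^5 - 18*z^4 + 342*z^3 + 360*z^2 - 2925*z + 2250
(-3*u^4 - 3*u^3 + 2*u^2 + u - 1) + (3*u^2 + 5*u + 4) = -3*u^4 - 3*u^3 + 5*u^2 + 6*u + 3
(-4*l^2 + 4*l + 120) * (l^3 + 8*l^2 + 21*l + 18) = -4*l^5 - 28*l^4 + 68*l^3 + 972*l^2 + 2592*l + 2160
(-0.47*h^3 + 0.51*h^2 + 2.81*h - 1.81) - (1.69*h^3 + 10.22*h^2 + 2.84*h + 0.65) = -2.16*h^3 - 9.71*h^2 - 0.0299999999999998*h - 2.46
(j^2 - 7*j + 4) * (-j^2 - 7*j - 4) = -j^4 + 41*j^2 - 16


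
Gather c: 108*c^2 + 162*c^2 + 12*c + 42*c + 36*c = 270*c^2 + 90*c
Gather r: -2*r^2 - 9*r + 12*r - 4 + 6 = -2*r^2 + 3*r + 2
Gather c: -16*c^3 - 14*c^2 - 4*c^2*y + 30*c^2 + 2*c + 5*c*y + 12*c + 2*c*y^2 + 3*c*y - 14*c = -16*c^3 + c^2*(16 - 4*y) + c*(2*y^2 + 8*y)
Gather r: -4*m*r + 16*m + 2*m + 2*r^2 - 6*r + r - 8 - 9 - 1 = 18*m + 2*r^2 + r*(-4*m - 5) - 18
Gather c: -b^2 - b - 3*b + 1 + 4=-b^2 - 4*b + 5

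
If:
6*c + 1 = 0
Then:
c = -1/6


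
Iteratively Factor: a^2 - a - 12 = (a + 3)*(a - 4)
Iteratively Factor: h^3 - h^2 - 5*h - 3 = (h - 3)*(h^2 + 2*h + 1) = (h - 3)*(h + 1)*(h + 1)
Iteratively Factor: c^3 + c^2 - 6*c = (c - 2)*(c^2 + 3*c) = c*(c - 2)*(c + 3)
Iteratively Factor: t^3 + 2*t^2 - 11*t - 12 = (t + 1)*(t^2 + t - 12) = (t + 1)*(t + 4)*(t - 3)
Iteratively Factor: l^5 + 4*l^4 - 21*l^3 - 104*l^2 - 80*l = (l + 4)*(l^4 - 21*l^2 - 20*l) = (l + 1)*(l + 4)*(l^3 - l^2 - 20*l) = (l - 5)*(l + 1)*(l + 4)*(l^2 + 4*l) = l*(l - 5)*(l + 1)*(l + 4)*(l + 4)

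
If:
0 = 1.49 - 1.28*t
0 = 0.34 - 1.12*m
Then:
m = 0.30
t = 1.16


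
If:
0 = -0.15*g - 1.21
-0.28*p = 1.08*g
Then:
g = -8.07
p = 31.11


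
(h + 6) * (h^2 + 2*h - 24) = h^3 + 8*h^2 - 12*h - 144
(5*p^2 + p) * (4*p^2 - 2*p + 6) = 20*p^4 - 6*p^3 + 28*p^2 + 6*p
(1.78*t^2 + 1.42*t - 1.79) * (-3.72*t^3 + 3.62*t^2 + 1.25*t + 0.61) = -6.6216*t^5 + 1.1612*t^4 + 14.0242*t^3 - 3.619*t^2 - 1.3713*t - 1.0919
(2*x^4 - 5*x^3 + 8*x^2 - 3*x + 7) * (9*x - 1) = 18*x^5 - 47*x^4 + 77*x^3 - 35*x^2 + 66*x - 7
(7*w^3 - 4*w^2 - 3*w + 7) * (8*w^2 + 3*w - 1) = 56*w^5 - 11*w^4 - 43*w^3 + 51*w^2 + 24*w - 7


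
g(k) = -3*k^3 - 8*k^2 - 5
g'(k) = -9*k^2 - 16*k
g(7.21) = -1545.29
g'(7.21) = -583.22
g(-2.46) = -8.75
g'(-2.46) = -15.10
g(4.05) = -335.51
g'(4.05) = -212.42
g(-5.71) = 292.68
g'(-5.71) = -202.08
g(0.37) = -6.25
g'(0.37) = -7.15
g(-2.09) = -12.56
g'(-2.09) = -5.87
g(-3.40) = 20.43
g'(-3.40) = -49.64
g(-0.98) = -9.86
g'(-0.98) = 7.04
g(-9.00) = 1534.00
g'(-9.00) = -585.00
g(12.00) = -6341.00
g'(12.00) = -1488.00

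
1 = 1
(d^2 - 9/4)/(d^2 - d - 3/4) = (2*d + 3)/(2*d + 1)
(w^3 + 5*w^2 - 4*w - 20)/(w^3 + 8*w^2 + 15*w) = (w^2 - 4)/(w*(w + 3))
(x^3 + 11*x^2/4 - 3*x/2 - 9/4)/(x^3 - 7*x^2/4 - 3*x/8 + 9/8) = 2*(x + 3)/(2*x - 3)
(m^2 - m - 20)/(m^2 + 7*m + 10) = (m^2 - m - 20)/(m^2 + 7*m + 10)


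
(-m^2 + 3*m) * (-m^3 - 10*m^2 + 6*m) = m^5 + 7*m^4 - 36*m^3 + 18*m^2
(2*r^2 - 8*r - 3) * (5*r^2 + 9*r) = 10*r^4 - 22*r^3 - 87*r^2 - 27*r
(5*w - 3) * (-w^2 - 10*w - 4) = -5*w^3 - 47*w^2 + 10*w + 12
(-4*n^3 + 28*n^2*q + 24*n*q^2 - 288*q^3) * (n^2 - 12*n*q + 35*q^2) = -4*n^5 + 76*n^4*q - 452*n^3*q^2 + 404*n^2*q^3 + 4296*n*q^4 - 10080*q^5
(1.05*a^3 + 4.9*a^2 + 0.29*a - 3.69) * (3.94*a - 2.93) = 4.137*a^4 + 16.2295*a^3 - 13.2144*a^2 - 15.3883*a + 10.8117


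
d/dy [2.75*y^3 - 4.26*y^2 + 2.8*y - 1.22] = 8.25*y^2 - 8.52*y + 2.8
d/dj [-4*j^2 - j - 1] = -8*j - 1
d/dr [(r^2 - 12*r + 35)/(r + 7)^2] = 2*(13*r - 77)/(r^3 + 21*r^2 + 147*r + 343)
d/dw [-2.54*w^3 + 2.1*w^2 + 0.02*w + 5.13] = -7.62*w^2 + 4.2*w + 0.02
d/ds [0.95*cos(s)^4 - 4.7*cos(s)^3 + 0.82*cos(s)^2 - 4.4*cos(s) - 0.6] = (-3.8*cos(s)^3 + 14.1*cos(s)^2 - 1.64*cos(s) + 4.4)*sin(s)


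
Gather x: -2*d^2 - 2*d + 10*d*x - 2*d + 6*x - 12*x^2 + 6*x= -2*d^2 - 4*d - 12*x^2 + x*(10*d + 12)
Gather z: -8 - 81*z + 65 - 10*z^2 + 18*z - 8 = -10*z^2 - 63*z + 49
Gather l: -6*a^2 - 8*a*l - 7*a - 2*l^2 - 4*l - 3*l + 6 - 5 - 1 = -6*a^2 - 7*a - 2*l^2 + l*(-8*a - 7)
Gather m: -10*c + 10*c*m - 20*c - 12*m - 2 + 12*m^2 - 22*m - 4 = -30*c + 12*m^2 + m*(10*c - 34) - 6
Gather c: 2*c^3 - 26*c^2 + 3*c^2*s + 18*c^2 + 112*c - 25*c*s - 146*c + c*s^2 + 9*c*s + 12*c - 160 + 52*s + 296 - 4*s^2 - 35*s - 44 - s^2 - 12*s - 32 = 2*c^3 + c^2*(3*s - 8) + c*(s^2 - 16*s - 22) - 5*s^2 + 5*s + 60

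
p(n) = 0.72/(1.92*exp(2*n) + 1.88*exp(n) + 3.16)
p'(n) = 0.72*(-3.84*exp(2*n) - 1.88*exp(n))/(1.92*exp(2*n) + 1.88*exp(n) + 3.16)^2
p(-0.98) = 0.17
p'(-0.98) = -0.05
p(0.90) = 0.04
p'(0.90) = -0.05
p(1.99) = 0.01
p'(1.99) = -0.01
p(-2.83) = 0.22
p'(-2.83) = -0.01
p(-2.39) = 0.22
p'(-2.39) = -0.01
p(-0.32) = 0.13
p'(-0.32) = -0.08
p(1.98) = 0.01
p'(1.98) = -0.01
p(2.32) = 0.00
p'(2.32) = -0.01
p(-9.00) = 0.23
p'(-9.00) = 0.00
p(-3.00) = 0.22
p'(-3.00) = -0.00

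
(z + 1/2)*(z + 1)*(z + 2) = z^3 + 7*z^2/2 + 7*z/2 + 1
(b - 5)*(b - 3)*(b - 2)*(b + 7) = b^4 - 3*b^3 - 39*b^2 + 187*b - 210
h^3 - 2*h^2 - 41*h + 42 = (h - 7)*(h - 1)*(h + 6)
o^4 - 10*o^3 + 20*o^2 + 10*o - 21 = (o - 7)*(o - 3)*(o - 1)*(o + 1)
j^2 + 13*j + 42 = (j + 6)*(j + 7)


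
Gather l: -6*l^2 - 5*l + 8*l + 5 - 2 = -6*l^2 + 3*l + 3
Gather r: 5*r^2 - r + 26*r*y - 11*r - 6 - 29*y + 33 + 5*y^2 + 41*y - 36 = 5*r^2 + r*(26*y - 12) + 5*y^2 + 12*y - 9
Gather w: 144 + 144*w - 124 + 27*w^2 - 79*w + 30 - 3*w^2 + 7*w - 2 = 24*w^2 + 72*w + 48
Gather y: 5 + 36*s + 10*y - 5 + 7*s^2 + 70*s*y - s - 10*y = 7*s^2 + 70*s*y + 35*s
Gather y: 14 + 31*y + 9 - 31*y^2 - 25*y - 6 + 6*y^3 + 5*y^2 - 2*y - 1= 6*y^3 - 26*y^2 + 4*y + 16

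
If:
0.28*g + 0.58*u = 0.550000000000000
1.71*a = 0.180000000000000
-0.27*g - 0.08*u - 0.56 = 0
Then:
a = 0.11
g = -2.75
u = 2.27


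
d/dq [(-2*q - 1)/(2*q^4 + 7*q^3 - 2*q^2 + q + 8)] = (-4*q^4 - 14*q^3 + 4*q^2 - 2*q + (2*q + 1)*(8*q^3 + 21*q^2 - 4*q + 1) - 16)/(2*q^4 + 7*q^3 - 2*q^2 + q + 8)^2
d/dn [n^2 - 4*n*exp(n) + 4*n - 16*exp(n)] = -4*n*exp(n) + 2*n - 20*exp(n) + 4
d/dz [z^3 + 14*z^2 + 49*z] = 3*z^2 + 28*z + 49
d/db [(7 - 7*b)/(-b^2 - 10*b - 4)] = 7*(b^2 + 10*b - 2*(b - 1)*(b + 5) + 4)/(b^2 + 10*b + 4)^2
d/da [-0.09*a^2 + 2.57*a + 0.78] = 2.57 - 0.18*a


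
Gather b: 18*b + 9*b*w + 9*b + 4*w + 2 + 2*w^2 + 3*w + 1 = b*(9*w + 27) + 2*w^2 + 7*w + 3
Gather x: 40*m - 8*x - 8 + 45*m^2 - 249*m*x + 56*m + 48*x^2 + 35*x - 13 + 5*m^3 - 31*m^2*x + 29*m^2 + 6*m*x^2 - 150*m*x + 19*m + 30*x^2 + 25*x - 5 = 5*m^3 + 74*m^2 + 115*m + x^2*(6*m + 78) + x*(-31*m^2 - 399*m + 52) - 26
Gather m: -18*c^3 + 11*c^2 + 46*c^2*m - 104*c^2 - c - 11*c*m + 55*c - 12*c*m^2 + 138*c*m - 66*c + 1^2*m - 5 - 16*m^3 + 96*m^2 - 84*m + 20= -18*c^3 - 93*c^2 - 12*c - 16*m^3 + m^2*(96 - 12*c) + m*(46*c^2 + 127*c - 83) + 15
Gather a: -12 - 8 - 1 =-21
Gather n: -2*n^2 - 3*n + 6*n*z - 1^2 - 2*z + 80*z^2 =-2*n^2 + n*(6*z - 3) + 80*z^2 - 2*z - 1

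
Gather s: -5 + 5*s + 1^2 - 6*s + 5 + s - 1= 0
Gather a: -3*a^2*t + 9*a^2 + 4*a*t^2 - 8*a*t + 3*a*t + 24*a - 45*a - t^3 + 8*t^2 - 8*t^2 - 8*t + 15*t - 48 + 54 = a^2*(9 - 3*t) + a*(4*t^2 - 5*t - 21) - t^3 + 7*t + 6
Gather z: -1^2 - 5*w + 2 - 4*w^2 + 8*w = -4*w^2 + 3*w + 1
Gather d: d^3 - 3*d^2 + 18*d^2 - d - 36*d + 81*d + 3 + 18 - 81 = d^3 + 15*d^2 + 44*d - 60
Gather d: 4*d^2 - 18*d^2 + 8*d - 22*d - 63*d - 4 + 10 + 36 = -14*d^2 - 77*d + 42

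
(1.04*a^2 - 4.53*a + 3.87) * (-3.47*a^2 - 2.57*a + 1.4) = -3.6088*a^4 + 13.0463*a^3 - 0.330800000000002*a^2 - 16.2879*a + 5.418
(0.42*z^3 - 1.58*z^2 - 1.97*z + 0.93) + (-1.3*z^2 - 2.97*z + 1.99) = 0.42*z^3 - 2.88*z^2 - 4.94*z + 2.92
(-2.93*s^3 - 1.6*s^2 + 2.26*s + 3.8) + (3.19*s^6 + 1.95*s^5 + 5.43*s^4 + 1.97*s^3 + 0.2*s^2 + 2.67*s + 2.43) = 3.19*s^6 + 1.95*s^5 + 5.43*s^4 - 0.96*s^3 - 1.4*s^2 + 4.93*s + 6.23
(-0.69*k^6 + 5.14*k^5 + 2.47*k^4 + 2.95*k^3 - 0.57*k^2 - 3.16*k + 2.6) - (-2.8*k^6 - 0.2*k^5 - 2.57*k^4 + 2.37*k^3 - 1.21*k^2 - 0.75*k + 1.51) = 2.11*k^6 + 5.34*k^5 + 5.04*k^4 + 0.58*k^3 + 0.64*k^2 - 2.41*k + 1.09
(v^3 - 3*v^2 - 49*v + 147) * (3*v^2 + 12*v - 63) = 3*v^5 + 3*v^4 - 246*v^3 + 42*v^2 + 4851*v - 9261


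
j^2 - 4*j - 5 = (j - 5)*(j + 1)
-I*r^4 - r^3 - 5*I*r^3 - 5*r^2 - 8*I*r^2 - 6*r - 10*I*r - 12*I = (r + 2)*(r + 3)*(r - 2*I)*(-I*r + 1)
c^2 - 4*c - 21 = (c - 7)*(c + 3)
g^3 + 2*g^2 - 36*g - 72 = (g - 6)*(g + 2)*(g + 6)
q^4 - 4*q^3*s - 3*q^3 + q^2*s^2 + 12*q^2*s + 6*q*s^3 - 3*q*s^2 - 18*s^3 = (q - 3)*(q - 3*s)*(q - 2*s)*(q + s)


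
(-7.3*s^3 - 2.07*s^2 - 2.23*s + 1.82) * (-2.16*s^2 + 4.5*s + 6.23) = 15.768*s^5 - 28.3788*s^4 - 49.9772*s^3 - 26.8623*s^2 - 5.7029*s + 11.3386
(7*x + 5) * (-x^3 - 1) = -7*x^4 - 5*x^3 - 7*x - 5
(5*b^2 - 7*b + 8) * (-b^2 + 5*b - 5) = -5*b^4 + 32*b^3 - 68*b^2 + 75*b - 40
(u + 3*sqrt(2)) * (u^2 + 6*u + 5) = u^3 + 3*sqrt(2)*u^2 + 6*u^2 + 5*u + 18*sqrt(2)*u + 15*sqrt(2)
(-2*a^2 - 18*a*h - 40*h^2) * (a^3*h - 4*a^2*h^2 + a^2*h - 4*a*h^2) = -2*a^5*h - 10*a^4*h^2 - 2*a^4*h + 32*a^3*h^3 - 10*a^3*h^2 + 160*a^2*h^4 + 32*a^2*h^3 + 160*a*h^4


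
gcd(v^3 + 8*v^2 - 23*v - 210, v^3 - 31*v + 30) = v^2 + v - 30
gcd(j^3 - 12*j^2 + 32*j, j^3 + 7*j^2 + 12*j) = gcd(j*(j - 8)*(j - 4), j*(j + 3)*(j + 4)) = j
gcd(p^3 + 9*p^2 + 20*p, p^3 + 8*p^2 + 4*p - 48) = p + 4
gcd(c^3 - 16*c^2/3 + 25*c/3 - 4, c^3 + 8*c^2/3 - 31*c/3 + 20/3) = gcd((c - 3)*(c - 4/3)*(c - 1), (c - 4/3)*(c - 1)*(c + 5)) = c^2 - 7*c/3 + 4/3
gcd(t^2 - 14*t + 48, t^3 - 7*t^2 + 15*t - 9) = 1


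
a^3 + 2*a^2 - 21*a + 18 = (a - 3)*(a - 1)*(a + 6)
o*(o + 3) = o^2 + 3*o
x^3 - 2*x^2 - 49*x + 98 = (x - 7)*(x - 2)*(x + 7)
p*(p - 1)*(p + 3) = p^3 + 2*p^2 - 3*p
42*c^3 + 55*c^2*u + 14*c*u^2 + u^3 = (c + u)*(6*c + u)*(7*c + u)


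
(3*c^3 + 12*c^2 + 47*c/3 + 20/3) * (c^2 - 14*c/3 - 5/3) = 3*c^5 - 2*c^4 - 136*c^3/3 - 778*c^2/9 - 515*c/9 - 100/9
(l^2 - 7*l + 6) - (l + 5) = l^2 - 8*l + 1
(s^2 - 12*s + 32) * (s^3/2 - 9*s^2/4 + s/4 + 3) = s^5/2 - 33*s^4/4 + 173*s^3/4 - 72*s^2 - 28*s + 96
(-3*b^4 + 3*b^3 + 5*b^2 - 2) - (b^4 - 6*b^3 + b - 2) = -4*b^4 + 9*b^3 + 5*b^2 - b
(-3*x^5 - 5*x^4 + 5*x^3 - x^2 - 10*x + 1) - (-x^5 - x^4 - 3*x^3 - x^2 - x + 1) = -2*x^5 - 4*x^4 + 8*x^3 - 9*x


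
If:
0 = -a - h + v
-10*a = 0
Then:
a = 0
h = v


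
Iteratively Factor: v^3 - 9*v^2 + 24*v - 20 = (v - 2)*(v^2 - 7*v + 10) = (v - 5)*(v - 2)*(v - 2)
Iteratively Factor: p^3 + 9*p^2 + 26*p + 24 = (p + 2)*(p^2 + 7*p + 12) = (p + 2)*(p + 3)*(p + 4)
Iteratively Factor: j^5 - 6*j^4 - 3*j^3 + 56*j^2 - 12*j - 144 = (j + 2)*(j^4 - 8*j^3 + 13*j^2 + 30*j - 72) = (j + 2)^2*(j^3 - 10*j^2 + 33*j - 36) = (j - 3)*(j + 2)^2*(j^2 - 7*j + 12) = (j - 3)^2*(j + 2)^2*(j - 4)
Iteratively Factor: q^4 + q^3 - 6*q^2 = (q + 3)*(q^3 - 2*q^2) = (q - 2)*(q + 3)*(q^2) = q*(q - 2)*(q + 3)*(q)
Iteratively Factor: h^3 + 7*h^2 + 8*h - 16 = (h + 4)*(h^2 + 3*h - 4) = (h - 1)*(h + 4)*(h + 4)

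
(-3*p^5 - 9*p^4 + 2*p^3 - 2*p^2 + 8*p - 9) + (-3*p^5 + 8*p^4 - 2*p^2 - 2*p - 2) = -6*p^5 - p^4 + 2*p^3 - 4*p^2 + 6*p - 11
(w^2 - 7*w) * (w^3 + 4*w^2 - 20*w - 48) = w^5 - 3*w^4 - 48*w^3 + 92*w^2 + 336*w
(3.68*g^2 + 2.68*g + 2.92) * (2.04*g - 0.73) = 7.5072*g^3 + 2.7808*g^2 + 4.0004*g - 2.1316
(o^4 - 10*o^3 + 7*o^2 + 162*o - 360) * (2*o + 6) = 2*o^5 - 14*o^4 - 46*o^3 + 366*o^2 + 252*o - 2160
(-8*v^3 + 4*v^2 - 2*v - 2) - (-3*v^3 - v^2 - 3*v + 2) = -5*v^3 + 5*v^2 + v - 4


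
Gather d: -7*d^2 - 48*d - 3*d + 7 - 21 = -7*d^2 - 51*d - 14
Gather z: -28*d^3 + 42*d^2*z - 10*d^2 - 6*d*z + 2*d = -28*d^3 - 10*d^2 + 2*d + z*(42*d^2 - 6*d)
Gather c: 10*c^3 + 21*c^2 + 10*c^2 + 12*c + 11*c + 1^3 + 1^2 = 10*c^3 + 31*c^2 + 23*c + 2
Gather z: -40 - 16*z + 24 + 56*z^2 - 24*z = 56*z^2 - 40*z - 16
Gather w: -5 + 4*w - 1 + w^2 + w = w^2 + 5*w - 6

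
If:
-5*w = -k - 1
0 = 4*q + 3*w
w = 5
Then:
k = 24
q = -15/4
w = 5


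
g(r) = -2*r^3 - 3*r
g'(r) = -6*r^2 - 3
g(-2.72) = 48.41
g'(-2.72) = -47.39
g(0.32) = -1.03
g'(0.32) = -3.61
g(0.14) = -0.43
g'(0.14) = -3.12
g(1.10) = -5.96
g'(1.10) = -10.26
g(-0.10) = 0.30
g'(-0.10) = -3.06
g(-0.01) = 0.03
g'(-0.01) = -3.00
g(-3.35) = 85.24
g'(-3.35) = -70.34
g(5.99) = -447.81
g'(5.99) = -218.28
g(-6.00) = 450.00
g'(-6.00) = -219.00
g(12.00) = -3492.00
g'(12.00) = -867.00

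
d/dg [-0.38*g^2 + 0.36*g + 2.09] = 0.36 - 0.76*g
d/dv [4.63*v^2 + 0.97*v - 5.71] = 9.26*v + 0.97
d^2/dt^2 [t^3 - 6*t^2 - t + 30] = 6*t - 12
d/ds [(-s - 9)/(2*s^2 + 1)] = (-2*s^2 + 4*s*(s + 9) - 1)/(2*s^2 + 1)^2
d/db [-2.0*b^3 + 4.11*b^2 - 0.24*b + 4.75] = -6.0*b^2 + 8.22*b - 0.24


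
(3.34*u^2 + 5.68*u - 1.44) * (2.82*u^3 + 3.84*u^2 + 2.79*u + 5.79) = 9.4188*u^5 + 28.8432*u^4 + 27.069*u^3 + 29.6562*u^2 + 28.8696*u - 8.3376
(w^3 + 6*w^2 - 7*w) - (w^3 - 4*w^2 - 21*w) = 10*w^2 + 14*w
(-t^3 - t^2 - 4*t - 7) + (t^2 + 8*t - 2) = -t^3 + 4*t - 9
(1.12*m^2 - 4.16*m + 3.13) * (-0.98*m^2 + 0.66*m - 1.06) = -1.0976*m^4 + 4.816*m^3 - 7.0002*m^2 + 6.4754*m - 3.3178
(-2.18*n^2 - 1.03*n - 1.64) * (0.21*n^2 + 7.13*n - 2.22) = -0.4578*n^4 - 15.7597*n^3 - 2.8487*n^2 - 9.4066*n + 3.6408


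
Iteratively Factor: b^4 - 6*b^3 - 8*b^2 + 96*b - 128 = (b - 4)*(b^3 - 2*b^2 - 16*b + 32) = (b - 4)*(b + 4)*(b^2 - 6*b + 8) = (b - 4)*(b - 2)*(b + 4)*(b - 4)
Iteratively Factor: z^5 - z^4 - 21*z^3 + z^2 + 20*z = (z)*(z^4 - z^3 - 21*z^2 + z + 20) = z*(z + 4)*(z^3 - 5*z^2 - z + 5) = z*(z - 1)*(z + 4)*(z^2 - 4*z - 5) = z*(z - 5)*(z - 1)*(z + 4)*(z + 1)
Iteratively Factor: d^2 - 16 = (d - 4)*(d + 4)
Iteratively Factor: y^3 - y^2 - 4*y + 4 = (y + 2)*(y^2 - 3*y + 2) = (y - 1)*(y + 2)*(y - 2)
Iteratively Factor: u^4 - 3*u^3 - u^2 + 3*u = (u - 3)*(u^3 - u) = u*(u - 3)*(u^2 - 1) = u*(u - 3)*(u - 1)*(u + 1)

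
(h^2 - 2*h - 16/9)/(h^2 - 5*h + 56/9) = (3*h + 2)/(3*h - 7)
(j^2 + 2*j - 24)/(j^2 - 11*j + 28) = (j + 6)/(j - 7)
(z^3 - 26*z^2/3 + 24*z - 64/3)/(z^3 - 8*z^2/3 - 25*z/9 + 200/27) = 9*(z^2 - 6*z + 8)/(9*z^2 - 25)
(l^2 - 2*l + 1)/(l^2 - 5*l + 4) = (l - 1)/(l - 4)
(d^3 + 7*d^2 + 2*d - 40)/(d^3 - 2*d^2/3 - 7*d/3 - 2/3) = 3*(d^2 + 9*d + 20)/(3*d^2 + 4*d + 1)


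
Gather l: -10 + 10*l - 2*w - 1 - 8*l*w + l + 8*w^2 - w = l*(11 - 8*w) + 8*w^2 - 3*w - 11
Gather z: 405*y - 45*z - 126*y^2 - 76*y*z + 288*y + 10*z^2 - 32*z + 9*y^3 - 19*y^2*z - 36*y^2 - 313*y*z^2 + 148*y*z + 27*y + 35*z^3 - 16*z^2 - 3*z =9*y^3 - 162*y^2 + 720*y + 35*z^3 + z^2*(-313*y - 6) + z*(-19*y^2 + 72*y - 80)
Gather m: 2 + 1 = 3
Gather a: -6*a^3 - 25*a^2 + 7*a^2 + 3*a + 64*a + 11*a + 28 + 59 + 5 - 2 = -6*a^3 - 18*a^2 + 78*a + 90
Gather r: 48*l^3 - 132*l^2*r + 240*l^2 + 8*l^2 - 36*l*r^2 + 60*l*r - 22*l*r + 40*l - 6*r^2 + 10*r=48*l^3 + 248*l^2 + 40*l + r^2*(-36*l - 6) + r*(-132*l^2 + 38*l + 10)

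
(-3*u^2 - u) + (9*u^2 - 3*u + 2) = 6*u^2 - 4*u + 2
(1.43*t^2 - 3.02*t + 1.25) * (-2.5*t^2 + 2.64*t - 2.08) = -3.575*t^4 + 11.3252*t^3 - 14.0722*t^2 + 9.5816*t - 2.6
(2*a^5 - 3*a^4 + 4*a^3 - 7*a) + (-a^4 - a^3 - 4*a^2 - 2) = 2*a^5 - 4*a^4 + 3*a^3 - 4*a^2 - 7*a - 2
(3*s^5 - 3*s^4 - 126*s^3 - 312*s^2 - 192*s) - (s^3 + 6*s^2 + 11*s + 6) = 3*s^5 - 3*s^4 - 127*s^3 - 318*s^2 - 203*s - 6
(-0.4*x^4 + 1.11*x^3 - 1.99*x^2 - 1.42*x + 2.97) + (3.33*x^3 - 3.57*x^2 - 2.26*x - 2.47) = -0.4*x^4 + 4.44*x^3 - 5.56*x^2 - 3.68*x + 0.5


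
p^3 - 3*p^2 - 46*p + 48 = (p - 8)*(p - 1)*(p + 6)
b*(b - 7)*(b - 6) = b^3 - 13*b^2 + 42*b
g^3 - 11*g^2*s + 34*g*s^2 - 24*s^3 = (g - 6*s)*(g - 4*s)*(g - s)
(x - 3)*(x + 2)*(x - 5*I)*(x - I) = x^4 - x^3 - 6*I*x^3 - 11*x^2 + 6*I*x^2 + 5*x + 36*I*x + 30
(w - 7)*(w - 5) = w^2 - 12*w + 35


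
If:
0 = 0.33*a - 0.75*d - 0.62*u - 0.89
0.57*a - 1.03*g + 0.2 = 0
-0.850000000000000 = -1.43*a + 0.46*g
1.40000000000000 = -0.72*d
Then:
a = 0.80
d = -1.94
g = 0.64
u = 1.34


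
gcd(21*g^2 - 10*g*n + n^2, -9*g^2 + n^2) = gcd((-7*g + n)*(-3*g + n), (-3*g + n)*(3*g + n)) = 3*g - n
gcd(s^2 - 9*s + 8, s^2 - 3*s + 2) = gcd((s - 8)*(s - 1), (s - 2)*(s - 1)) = s - 1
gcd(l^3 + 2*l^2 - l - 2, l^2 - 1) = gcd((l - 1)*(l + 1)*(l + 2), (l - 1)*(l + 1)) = l^2 - 1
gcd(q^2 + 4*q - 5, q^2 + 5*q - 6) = q - 1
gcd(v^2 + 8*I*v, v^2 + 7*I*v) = v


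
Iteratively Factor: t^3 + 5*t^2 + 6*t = (t + 2)*(t^2 + 3*t) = t*(t + 2)*(t + 3)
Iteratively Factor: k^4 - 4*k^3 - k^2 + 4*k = (k - 1)*(k^3 - 3*k^2 - 4*k) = (k - 4)*(k - 1)*(k^2 + k) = k*(k - 4)*(k - 1)*(k + 1)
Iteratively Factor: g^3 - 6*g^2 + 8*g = (g - 2)*(g^2 - 4*g) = (g - 4)*(g - 2)*(g)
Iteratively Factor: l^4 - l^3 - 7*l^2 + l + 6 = (l + 2)*(l^3 - 3*l^2 - l + 3) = (l - 3)*(l + 2)*(l^2 - 1) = (l - 3)*(l + 1)*(l + 2)*(l - 1)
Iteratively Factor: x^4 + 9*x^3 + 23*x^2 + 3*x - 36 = (x + 3)*(x^3 + 6*x^2 + 5*x - 12) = (x + 3)*(x + 4)*(x^2 + 2*x - 3) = (x + 3)^2*(x + 4)*(x - 1)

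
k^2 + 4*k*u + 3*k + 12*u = (k + 3)*(k + 4*u)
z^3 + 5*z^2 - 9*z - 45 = (z - 3)*(z + 3)*(z + 5)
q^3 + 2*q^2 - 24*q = q*(q - 4)*(q + 6)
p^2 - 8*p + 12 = (p - 6)*(p - 2)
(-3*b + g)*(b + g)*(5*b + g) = -15*b^3 - 13*b^2*g + 3*b*g^2 + g^3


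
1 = 1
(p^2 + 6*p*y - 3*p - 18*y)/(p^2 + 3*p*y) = (p^2 + 6*p*y - 3*p - 18*y)/(p*(p + 3*y))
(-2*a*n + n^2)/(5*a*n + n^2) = (-2*a + n)/(5*a + n)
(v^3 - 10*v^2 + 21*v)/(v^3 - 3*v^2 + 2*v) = (v^2 - 10*v + 21)/(v^2 - 3*v + 2)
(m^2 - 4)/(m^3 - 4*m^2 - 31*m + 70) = (m + 2)/(m^2 - 2*m - 35)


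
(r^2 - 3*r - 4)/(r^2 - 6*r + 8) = (r + 1)/(r - 2)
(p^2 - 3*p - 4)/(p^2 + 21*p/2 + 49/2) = 2*(p^2 - 3*p - 4)/(2*p^2 + 21*p + 49)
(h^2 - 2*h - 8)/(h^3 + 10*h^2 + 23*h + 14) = (h - 4)/(h^2 + 8*h + 7)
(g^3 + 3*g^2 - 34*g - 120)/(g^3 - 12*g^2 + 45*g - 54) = (g^2 + 9*g + 20)/(g^2 - 6*g + 9)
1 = 1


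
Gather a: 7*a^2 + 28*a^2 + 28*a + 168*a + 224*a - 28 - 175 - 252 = 35*a^2 + 420*a - 455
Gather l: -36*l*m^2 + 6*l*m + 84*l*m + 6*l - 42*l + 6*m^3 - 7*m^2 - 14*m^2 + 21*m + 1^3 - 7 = l*(-36*m^2 + 90*m - 36) + 6*m^3 - 21*m^2 + 21*m - 6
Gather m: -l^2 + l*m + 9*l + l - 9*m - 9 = -l^2 + 10*l + m*(l - 9) - 9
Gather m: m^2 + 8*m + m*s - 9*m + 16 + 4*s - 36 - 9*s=m^2 + m*(s - 1) - 5*s - 20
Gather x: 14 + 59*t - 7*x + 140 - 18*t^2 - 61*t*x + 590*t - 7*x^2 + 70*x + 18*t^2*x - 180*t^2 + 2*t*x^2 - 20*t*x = -198*t^2 + 649*t + x^2*(2*t - 7) + x*(18*t^2 - 81*t + 63) + 154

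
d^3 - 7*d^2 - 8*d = d*(d - 8)*(d + 1)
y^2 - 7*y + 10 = (y - 5)*(y - 2)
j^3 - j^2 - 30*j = j*(j - 6)*(j + 5)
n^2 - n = n*(n - 1)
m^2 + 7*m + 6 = (m + 1)*(m + 6)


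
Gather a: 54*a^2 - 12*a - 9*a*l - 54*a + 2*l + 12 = 54*a^2 + a*(-9*l - 66) + 2*l + 12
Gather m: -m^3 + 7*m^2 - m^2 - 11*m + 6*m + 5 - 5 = -m^3 + 6*m^2 - 5*m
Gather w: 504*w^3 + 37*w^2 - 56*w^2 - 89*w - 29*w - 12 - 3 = 504*w^3 - 19*w^2 - 118*w - 15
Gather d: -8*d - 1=-8*d - 1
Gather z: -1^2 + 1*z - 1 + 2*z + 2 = 3*z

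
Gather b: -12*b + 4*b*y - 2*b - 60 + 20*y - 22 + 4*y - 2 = b*(4*y - 14) + 24*y - 84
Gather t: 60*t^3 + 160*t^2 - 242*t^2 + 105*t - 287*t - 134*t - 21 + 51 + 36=60*t^3 - 82*t^2 - 316*t + 66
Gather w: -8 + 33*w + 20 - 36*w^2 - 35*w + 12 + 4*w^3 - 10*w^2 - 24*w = 4*w^3 - 46*w^2 - 26*w + 24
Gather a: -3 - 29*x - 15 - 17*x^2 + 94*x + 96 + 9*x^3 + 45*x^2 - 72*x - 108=9*x^3 + 28*x^2 - 7*x - 30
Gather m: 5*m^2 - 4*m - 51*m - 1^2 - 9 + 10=5*m^2 - 55*m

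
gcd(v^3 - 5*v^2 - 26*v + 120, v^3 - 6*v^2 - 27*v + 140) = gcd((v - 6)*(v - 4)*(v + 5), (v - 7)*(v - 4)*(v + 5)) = v^2 + v - 20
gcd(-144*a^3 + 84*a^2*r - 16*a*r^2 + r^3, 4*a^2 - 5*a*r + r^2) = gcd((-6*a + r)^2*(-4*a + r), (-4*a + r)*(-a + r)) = -4*a + r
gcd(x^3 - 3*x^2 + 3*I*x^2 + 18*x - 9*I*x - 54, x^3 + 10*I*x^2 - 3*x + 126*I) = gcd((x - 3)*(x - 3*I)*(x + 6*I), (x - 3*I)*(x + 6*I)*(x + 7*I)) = x^2 + 3*I*x + 18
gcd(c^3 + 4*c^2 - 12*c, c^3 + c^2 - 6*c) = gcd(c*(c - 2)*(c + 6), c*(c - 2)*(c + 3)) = c^2 - 2*c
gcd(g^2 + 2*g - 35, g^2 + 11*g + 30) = 1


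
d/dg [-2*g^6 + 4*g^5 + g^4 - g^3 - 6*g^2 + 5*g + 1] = -12*g^5 + 20*g^4 + 4*g^3 - 3*g^2 - 12*g + 5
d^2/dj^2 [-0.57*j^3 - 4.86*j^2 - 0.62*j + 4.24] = -3.42*j - 9.72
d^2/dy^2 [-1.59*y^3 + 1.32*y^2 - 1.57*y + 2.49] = 2.64 - 9.54*y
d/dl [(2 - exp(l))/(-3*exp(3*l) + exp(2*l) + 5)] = (-(exp(l) - 2)*(9*exp(l) - 2)*exp(l) + 3*exp(3*l) - exp(2*l) - 5)*exp(l)/(-3*exp(3*l) + exp(2*l) + 5)^2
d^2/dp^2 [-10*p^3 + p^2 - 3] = 2 - 60*p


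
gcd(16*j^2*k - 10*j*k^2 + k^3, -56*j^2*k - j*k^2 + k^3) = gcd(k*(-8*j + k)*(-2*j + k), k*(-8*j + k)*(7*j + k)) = 8*j*k - k^2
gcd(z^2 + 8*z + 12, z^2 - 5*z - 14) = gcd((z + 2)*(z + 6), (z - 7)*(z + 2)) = z + 2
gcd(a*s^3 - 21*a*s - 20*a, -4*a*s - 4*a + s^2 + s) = s + 1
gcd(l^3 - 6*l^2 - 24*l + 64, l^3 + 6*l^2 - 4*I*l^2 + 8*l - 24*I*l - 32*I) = l + 4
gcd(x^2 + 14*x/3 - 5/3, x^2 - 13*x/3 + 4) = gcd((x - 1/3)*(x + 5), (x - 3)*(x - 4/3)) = 1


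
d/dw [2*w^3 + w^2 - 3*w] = 6*w^2 + 2*w - 3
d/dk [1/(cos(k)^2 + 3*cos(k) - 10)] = (2*cos(k) + 3)*sin(k)/(cos(k)^2 + 3*cos(k) - 10)^2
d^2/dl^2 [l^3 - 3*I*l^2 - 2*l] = 6*l - 6*I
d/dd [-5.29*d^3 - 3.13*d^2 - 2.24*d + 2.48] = -15.87*d^2 - 6.26*d - 2.24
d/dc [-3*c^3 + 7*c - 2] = 7 - 9*c^2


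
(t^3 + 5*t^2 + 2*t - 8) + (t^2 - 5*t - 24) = t^3 + 6*t^2 - 3*t - 32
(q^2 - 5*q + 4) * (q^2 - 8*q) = q^4 - 13*q^3 + 44*q^2 - 32*q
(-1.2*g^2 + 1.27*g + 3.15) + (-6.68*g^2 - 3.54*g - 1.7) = -7.88*g^2 - 2.27*g + 1.45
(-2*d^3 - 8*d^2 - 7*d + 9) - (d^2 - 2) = -2*d^3 - 9*d^2 - 7*d + 11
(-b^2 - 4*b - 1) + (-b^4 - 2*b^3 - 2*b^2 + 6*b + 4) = -b^4 - 2*b^3 - 3*b^2 + 2*b + 3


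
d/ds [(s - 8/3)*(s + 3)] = 2*s + 1/3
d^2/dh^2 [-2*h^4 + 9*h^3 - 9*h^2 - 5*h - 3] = -24*h^2 + 54*h - 18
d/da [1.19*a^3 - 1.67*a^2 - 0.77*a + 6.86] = 3.57*a^2 - 3.34*a - 0.77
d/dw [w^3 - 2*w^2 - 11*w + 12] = 3*w^2 - 4*w - 11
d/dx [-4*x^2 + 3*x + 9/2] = 3 - 8*x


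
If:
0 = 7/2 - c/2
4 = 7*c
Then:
No Solution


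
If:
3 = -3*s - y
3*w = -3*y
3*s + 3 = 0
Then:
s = -1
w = 0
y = 0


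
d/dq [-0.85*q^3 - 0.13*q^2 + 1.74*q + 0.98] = -2.55*q^2 - 0.26*q + 1.74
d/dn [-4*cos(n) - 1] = 4*sin(n)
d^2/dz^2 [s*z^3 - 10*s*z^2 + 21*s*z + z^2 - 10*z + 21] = 6*s*z - 20*s + 2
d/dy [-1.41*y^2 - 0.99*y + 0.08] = -2.82*y - 0.99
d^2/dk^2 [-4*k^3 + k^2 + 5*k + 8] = 2 - 24*k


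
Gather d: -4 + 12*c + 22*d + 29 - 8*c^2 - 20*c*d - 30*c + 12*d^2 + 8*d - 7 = -8*c^2 - 18*c + 12*d^2 + d*(30 - 20*c) + 18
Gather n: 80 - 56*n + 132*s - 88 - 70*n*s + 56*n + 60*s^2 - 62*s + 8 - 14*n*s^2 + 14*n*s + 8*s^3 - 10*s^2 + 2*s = n*(-14*s^2 - 56*s) + 8*s^3 + 50*s^2 + 72*s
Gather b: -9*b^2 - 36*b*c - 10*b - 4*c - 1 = -9*b^2 + b*(-36*c - 10) - 4*c - 1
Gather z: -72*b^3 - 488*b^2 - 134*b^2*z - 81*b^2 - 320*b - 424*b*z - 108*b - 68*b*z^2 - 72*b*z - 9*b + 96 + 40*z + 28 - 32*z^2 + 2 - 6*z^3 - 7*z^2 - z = -72*b^3 - 569*b^2 - 437*b - 6*z^3 + z^2*(-68*b - 39) + z*(-134*b^2 - 496*b + 39) + 126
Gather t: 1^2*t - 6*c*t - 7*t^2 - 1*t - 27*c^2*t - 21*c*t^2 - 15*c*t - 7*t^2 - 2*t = t^2*(-21*c - 14) + t*(-27*c^2 - 21*c - 2)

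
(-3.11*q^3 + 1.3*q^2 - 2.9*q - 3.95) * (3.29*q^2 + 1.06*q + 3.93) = -10.2319*q^5 + 0.9804*q^4 - 20.3853*q^3 - 10.9605*q^2 - 15.584*q - 15.5235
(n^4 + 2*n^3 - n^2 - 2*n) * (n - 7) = n^5 - 5*n^4 - 15*n^3 + 5*n^2 + 14*n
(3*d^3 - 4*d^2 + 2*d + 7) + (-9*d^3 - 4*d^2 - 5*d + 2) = -6*d^3 - 8*d^2 - 3*d + 9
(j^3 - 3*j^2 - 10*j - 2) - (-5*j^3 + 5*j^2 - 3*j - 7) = 6*j^3 - 8*j^2 - 7*j + 5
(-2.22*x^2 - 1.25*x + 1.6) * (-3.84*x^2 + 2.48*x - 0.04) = 8.5248*x^4 - 0.7056*x^3 - 9.1552*x^2 + 4.018*x - 0.064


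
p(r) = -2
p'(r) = 0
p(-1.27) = -2.00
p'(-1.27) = 0.00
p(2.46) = -2.00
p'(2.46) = 0.00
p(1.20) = -2.00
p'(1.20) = 0.00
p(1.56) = -2.00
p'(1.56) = 0.00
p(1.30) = -2.00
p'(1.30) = 0.00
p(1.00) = -2.00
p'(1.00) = 0.00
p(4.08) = -2.00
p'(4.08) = 0.00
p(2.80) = -2.00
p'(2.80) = 0.00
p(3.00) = -2.00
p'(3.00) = 0.00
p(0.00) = -2.00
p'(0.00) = 0.00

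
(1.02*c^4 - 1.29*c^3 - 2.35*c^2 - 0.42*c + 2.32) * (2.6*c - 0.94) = 2.652*c^5 - 4.3128*c^4 - 4.8974*c^3 + 1.117*c^2 + 6.4268*c - 2.1808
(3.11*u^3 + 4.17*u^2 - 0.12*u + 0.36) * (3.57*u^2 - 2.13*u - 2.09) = 11.1027*u^5 + 8.2626*u^4 - 15.8104*u^3 - 7.1745*u^2 - 0.516*u - 0.7524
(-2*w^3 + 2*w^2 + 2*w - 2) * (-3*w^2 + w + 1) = 6*w^5 - 8*w^4 - 6*w^3 + 10*w^2 - 2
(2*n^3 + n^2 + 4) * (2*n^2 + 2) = 4*n^5 + 2*n^4 + 4*n^3 + 10*n^2 + 8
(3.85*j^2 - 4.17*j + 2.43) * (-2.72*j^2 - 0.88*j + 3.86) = -10.472*j^4 + 7.9544*j^3 + 11.921*j^2 - 18.2346*j + 9.3798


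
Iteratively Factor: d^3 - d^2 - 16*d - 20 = (d - 5)*(d^2 + 4*d + 4) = (d - 5)*(d + 2)*(d + 2)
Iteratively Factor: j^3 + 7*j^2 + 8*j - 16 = (j - 1)*(j^2 + 8*j + 16) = (j - 1)*(j + 4)*(j + 4)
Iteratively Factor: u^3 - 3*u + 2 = (u + 2)*(u^2 - 2*u + 1) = (u - 1)*(u + 2)*(u - 1)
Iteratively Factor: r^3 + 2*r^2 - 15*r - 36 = (r - 4)*(r^2 + 6*r + 9) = (r - 4)*(r + 3)*(r + 3)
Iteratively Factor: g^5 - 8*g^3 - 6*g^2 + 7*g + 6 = (g - 1)*(g^4 + g^3 - 7*g^2 - 13*g - 6) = (g - 1)*(g + 1)*(g^3 - 7*g - 6) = (g - 3)*(g - 1)*(g + 1)*(g^2 + 3*g + 2) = (g - 3)*(g - 1)*(g + 1)*(g + 2)*(g + 1)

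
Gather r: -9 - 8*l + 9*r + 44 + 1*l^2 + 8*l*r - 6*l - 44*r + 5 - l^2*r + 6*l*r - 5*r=l^2 - 14*l + r*(-l^2 + 14*l - 40) + 40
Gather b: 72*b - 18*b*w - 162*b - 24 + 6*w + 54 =b*(-18*w - 90) + 6*w + 30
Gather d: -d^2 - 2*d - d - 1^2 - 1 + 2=-d^2 - 3*d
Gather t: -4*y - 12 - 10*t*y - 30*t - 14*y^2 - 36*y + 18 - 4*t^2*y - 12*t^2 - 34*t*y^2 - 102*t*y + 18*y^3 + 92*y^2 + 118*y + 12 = t^2*(-4*y - 12) + t*(-34*y^2 - 112*y - 30) + 18*y^3 + 78*y^2 + 78*y + 18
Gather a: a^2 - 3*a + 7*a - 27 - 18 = a^2 + 4*a - 45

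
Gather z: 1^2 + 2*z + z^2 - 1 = z^2 + 2*z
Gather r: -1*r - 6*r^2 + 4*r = -6*r^2 + 3*r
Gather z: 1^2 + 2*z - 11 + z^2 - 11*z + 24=z^2 - 9*z + 14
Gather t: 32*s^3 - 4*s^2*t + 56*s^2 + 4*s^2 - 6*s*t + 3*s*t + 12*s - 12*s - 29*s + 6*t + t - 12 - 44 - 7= 32*s^3 + 60*s^2 - 29*s + t*(-4*s^2 - 3*s + 7) - 63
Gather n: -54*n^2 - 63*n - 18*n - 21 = -54*n^2 - 81*n - 21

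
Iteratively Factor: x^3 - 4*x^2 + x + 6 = (x + 1)*(x^2 - 5*x + 6) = (x - 2)*(x + 1)*(x - 3)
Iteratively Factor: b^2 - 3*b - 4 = (b - 4)*(b + 1)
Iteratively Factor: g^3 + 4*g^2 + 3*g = (g + 1)*(g^2 + 3*g) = g*(g + 1)*(g + 3)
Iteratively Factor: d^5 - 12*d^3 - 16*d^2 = (d + 2)*(d^4 - 2*d^3 - 8*d^2) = (d + 2)^2*(d^3 - 4*d^2) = d*(d + 2)^2*(d^2 - 4*d) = d^2*(d + 2)^2*(d - 4)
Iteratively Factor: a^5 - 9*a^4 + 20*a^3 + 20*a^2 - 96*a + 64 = (a + 2)*(a^4 - 11*a^3 + 42*a^2 - 64*a + 32) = (a - 1)*(a + 2)*(a^3 - 10*a^2 + 32*a - 32) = (a - 2)*(a - 1)*(a + 2)*(a^2 - 8*a + 16) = (a - 4)*(a - 2)*(a - 1)*(a + 2)*(a - 4)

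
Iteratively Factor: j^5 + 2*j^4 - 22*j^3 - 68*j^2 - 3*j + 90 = (j - 5)*(j^4 + 7*j^3 + 13*j^2 - 3*j - 18) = (j - 5)*(j + 2)*(j^3 + 5*j^2 + 3*j - 9) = (j - 5)*(j + 2)*(j + 3)*(j^2 + 2*j - 3) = (j - 5)*(j - 1)*(j + 2)*(j + 3)*(j + 3)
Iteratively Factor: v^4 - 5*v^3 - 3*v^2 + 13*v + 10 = (v + 1)*(v^3 - 6*v^2 + 3*v + 10) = (v - 5)*(v + 1)*(v^2 - v - 2) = (v - 5)*(v + 1)^2*(v - 2)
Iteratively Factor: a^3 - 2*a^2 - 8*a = (a)*(a^2 - 2*a - 8) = a*(a + 2)*(a - 4)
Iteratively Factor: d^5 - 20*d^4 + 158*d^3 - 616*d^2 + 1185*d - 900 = (d - 4)*(d^4 - 16*d^3 + 94*d^2 - 240*d + 225) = (d - 4)*(d - 3)*(d^3 - 13*d^2 + 55*d - 75) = (d - 4)*(d - 3)^2*(d^2 - 10*d + 25) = (d - 5)*(d - 4)*(d - 3)^2*(d - 5)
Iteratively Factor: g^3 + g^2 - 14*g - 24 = (g - 4)*(g^2 + 5*g + 6) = (g - 4)*(g + 3)*(g + 2)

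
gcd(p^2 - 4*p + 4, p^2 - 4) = p - 2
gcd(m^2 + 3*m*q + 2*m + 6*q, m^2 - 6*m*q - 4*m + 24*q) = 1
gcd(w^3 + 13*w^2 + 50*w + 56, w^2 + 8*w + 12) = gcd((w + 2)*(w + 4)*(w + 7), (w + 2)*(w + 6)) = w + 2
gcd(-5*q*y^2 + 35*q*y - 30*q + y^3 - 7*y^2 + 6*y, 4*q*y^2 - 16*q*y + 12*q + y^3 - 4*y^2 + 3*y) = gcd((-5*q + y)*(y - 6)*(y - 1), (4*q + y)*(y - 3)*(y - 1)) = y - 1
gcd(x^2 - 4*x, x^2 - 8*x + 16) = x - 4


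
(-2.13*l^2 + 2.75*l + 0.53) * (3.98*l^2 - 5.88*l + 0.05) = -8.4774*l^4 + 23.4694*l^3 - 14.1671*l^2 - 2.9789*l + 0.0265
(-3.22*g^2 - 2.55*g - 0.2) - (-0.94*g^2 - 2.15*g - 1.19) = -2.28*g^2 - 0.4*g + 0.99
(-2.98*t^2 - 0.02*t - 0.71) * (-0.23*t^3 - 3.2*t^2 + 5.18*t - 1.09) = 0.6854*t^5 + 9.5406*t^4 - 15.2091*t^3 + 5.4166*t^2 - 3.656*t + 0.7739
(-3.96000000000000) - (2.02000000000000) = -5.98000000000000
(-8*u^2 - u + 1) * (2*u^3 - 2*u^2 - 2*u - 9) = -16*u^5 + 14*u^4 + 20*u^3 + 72*u^2 + 7*u - 9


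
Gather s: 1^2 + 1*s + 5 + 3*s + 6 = 4*s + 12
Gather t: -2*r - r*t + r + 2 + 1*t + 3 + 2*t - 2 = -r + t*(3 - r) + 3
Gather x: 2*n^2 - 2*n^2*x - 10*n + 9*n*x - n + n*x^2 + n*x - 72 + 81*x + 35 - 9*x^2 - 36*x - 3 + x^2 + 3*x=2*n^2 - 11*n + x^2*(n - 8) + x*(-2*n^2 + 10*n + 48) - 40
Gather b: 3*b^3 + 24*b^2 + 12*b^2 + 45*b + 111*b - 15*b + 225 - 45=3*b^3 + 36*b^2 + 141*b + 180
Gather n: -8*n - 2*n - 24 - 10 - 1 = -10*n - 35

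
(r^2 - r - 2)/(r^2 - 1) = (r - 2)/(r - 1)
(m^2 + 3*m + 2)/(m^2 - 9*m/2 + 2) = 2*(m^2 + 3*m + 2)/(2*m^2 - 9*m + 4)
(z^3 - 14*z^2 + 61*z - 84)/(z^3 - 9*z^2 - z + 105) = (z^2 - 7*z + 12)/(z^2 - 2*z - 15)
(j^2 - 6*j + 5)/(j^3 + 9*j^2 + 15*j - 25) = (j - 5)/(j^2 + 10*j + 25)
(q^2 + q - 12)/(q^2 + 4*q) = (q - 3)/q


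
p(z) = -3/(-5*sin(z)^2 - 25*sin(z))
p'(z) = -3*(10*sin(z)*cos(z) + 25*cos(z))/(-5*sin(z)^2 - 25*sin(z))^2 = -3*(2*sin(z) + 5)*cos(z)/(5*(sin(z) + 5)^2*sin(z)^2)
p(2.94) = 0.58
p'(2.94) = 2.93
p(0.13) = 0.90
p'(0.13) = -7.08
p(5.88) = -0.33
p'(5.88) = -0.71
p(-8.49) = -0.18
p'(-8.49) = 0.11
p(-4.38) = 0.11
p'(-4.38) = 0.04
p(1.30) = 0.10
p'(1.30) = -0.03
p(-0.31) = -0.42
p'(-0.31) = -1.22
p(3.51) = -0.36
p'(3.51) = 0.86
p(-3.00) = -0.88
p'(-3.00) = 5.96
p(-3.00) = -0.88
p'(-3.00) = 5.96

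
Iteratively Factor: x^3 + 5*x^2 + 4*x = (x + 4)*(x^2 + x) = x*(x + 4)*(x + 1)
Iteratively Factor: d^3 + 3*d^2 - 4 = (d + 2)*(d^2 + d - 2) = (d + 2)^2*(d - 1)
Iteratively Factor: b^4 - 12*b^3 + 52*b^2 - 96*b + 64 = (b - 2)*(b^3 - 10*b^2 + 32*b - 32) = (b - 2)^2*(b^2 - 8*b + 16) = (b - 4)*(b - 2)^2*(b - 4)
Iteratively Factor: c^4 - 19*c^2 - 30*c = (c)*(c^3 - 19*c - 30) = c*(c - 5)*(c^2 + 5*c + 6) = c*(c - 5)*(c + 3)*(c + 2)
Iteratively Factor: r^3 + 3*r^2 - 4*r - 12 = (r - 2)*(r^2 + 5*r + 6) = (r - 2)*(r + 2)*(r + 3)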